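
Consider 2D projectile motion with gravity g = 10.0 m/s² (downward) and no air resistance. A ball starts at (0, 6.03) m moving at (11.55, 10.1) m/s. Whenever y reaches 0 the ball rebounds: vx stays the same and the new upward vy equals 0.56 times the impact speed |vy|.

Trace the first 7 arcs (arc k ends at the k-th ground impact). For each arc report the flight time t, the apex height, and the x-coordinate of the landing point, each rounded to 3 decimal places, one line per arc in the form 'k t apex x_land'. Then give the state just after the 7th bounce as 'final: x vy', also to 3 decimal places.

Arc 1: start y=6.030, vy=10.100 → t=2.502, apex=11.130, x_land=28.898, impact vy=-14.920
  bounce: vy ← 0.56·14.920 = 8.355
Arc 2: start y=0.000, vy=8.355 → t=1.671, apex=3.491, x_land=48.199, impact vy=-8.355
  bounce: vy ← 0.56·8.355 = 4.679
Arc 3: start y=0.000, vy=4.679 → t=0.936, apex=1.095, x_land=59.007, impact vy=-4.679
  bounce: vy ← 0.56·4.679 = 2.620
Arc 4: start y=0.000, vy=2.620 → t=0.524, apex=0.343, x_land=65.060, impact vy=-2.620
  bounce: vy ← 0.56·2.620 = 1.467
Arc 5: start y=0.000, vy=1.467 → t=0.293, apex=0.108, x_land=68.449, impact vy=-1.467
  bounce: vy ← 0.56·1.467 = 0.822
Arc 6: start y=0.000, vy=0.822 → t=0.164, apex=0.034, x_land=70.348, impact vy=-0.822
  bounce: vy ← 0.56·0.822 = 0.460
Arc 7: start y=0.000, vy=0.460 → t=0.092, apex=0.011, x_land=71.411, impact vy=-0.460
  bounce: vy ← 0.56·0.460 = 0.258

1 2.502 11.130 28.898
2 1.671 3.491 48.199
3 0.936 1.095 59.007
4 0.524 0.343 65.060
5 0.293 0.108 68.449
6 0.164 0.034 70.348
7 0.092 0.011 71.411
final: 71.411 0.258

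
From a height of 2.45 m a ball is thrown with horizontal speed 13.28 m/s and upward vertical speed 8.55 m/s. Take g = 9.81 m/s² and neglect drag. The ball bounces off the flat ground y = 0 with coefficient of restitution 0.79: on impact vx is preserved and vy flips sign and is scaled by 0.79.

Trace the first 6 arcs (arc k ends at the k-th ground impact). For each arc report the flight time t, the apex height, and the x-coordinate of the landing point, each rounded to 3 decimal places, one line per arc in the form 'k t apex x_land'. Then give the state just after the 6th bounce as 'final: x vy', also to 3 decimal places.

Arc 1: start y=2.450, vy=8.550 → t=1.994, apex=6.176, x_land=26.476, impact vy=-11.008
  bounce: vy ← 0.79·11.008 = 8.696
Arc 2: start y=0.000, vy=8.696 → t=1.773, apex=3.854, x_land=50.020, impact vy=-8.696
  bounce: vy ← 0.79·8.696 = 6.870
Arc 3: start y=0.000, vy=6.870 → t=1.401, apex=2.406, x_land=68.620, impact vy=-6.870
  bounce: vy ← 0.79·6.870 = 5.427
Arc 4: start y=0.000, vy=5.427 → t=1.106, apex=1.501, x_land=83.314, impact vy=-5.427
  bounce: vy ← 0.79·5.427 = 4.288
Arc 5: start y=0.000, vy=4.288 → t=0.874, apex=0.937, x_land=94.922, impact vy=-4.288
  bounce: vy ← 0.79·4.288 = 3.387
Arc 6: start y=0.000, vy=3.387 → t=0.691, apex=0.585, x_land=104.093, impact vy=-3.387
  bounce: vy ← 0.79·3.387 = 2.676

1 1.994 6.176 26.476
2 1.773 3.854 50.020
3 1.401 2.406 68.620
4 1.106 1.501 83.314
5 0.874 0.937 94.922
6 0.691 0.585 104.093
final: 104.093 2.676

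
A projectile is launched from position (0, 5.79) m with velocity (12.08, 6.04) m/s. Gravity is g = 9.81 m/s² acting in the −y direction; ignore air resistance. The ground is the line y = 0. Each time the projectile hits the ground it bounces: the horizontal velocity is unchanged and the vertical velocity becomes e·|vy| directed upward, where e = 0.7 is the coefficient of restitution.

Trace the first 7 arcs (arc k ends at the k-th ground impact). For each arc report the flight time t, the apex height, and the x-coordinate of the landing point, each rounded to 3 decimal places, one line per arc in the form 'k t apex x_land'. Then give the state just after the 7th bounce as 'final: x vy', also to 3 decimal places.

1 1.865 7.649 22.523
2 1.748 3.748 43.643
3 1.224 1.837 58.427
4 0.857 0.900 68.776
5 0.600 0.441 76.020
6 0.420 0.216 81.090
7 0.294 0.106 84.640
final: 84.640 1.009

Arc 1: start y=5.790, vy=6.040 → t=1.865, apex=7.649, x_land=22.523, impact vy=-12.251
  bounce: vy ← 0.7·12.251 = 8.576
Arc 2: start y=0.000, vy=8.576 → t=1.748, apex=3.748, x_land=43.643, impact vy=-8.576
  bounce: vy ← 0.7·8.576 = 6.003
Arc 3: start y=0.000, vy=6.003 → t=1.224, apex=1.837, x_land=58.427, impact vy=-6.003
  bounce: vy ← 0.7·6.003 = 4.202
Arc 4: start y=0.000, vy=4.202 → t=0.857, apex=0.900, x_land=68.776, impact vy=-4.202
  bounce: vy ← 0.7·4.202 = 2.941
Arc 5: start y=0.000, vy=2.941 → t=0.600, apex=0.441, x_land=76.020, impact vy=-2.941
  bounce: vy ← 0.7·2.941 = 2.059
Arc 6: start y=0.000, vy=2.059 → t=0.420, apex=0.216, x_land=81.090, impact vy=-2.059
  bounce: vy ← 0.7·2.059 = 1.441
Arc 7: start y=0.000, vy=1.441 → t=0.294, apex=0.106, x_land=84.640, impact vy=-1.441
  bounce: vy ← 0.7·1.441 = 1.009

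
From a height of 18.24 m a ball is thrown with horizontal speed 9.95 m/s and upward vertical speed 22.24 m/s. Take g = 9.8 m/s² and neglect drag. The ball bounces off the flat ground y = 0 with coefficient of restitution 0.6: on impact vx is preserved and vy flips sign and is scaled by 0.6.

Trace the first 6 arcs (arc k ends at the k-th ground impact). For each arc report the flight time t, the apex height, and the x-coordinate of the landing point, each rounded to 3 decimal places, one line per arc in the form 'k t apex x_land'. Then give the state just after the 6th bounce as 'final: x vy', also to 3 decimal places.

Arc 1: start y=18.240, vy=22.240 → t=5.248, apex=43.476, x_land=52.218, impact vy=-29.191
  bounce: vy ← 0.6·29.191 = 17.515
Arc 2: start y=0.000, vy=17.515 → t=3.574, apex=15.651, x_land=87.784, impact vy=-17.515
  bounce: vy ← 0.6·17.515 = 10.509
Arc 3: start y=0.000, vy=10.509 → t=2.145, apex=5.634, x_land=109.123, impact vy=-10.509
  bounce: vy ← 0.6·10.509 = 6.305
Arc 4: start y=0.000, vy=6.305 → t=1.287, apex=2.028, x_land=121.927, impact vy=-6.305
  bounce: vy ← 0.6·6.305 = 3.783
Arc 5: start y=0.000, vy=3.783 → t=0.772, apex=0.730, x_land=129.609, impact vy=-3.783
  bounce: vy ← 0.6·3.783 = 2.270
Arc 6: start y=0.000, vy=2.270 → t=0.463, apex=0.263, x_land=134.218, impact vy=-2.270
  bounce: vy ← 0.6·2.270 = 1.362

1 5.248 43.476 52.218
2 3.574 15.651 87.784
3 2.145 5.634 109.123
4 1.287 2.028 121.927
5 0.772 0.730 129.609
6 0.463 0.263 134.218
final: 134.218 1.362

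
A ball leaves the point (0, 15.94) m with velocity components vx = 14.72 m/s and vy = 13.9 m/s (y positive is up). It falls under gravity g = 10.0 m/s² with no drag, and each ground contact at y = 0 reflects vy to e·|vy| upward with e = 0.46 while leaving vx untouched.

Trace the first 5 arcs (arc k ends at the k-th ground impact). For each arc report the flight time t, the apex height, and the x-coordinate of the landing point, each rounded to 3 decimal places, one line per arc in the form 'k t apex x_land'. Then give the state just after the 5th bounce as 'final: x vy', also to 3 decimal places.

1 3.653 25.601 53.769
2 2.082 5.417 84.412
3 0.958 1.146 98.508
4 0.440 0.243 104.992
5 0.203 0.051 107.975
final: 107.975 0.466

Arc 1: start y=15.940, vy=13.900 → t=3.653, apex=25.601, x_land=53.769, impact vy=-22.628
  bounce: vy ← 0.46·22.628 = 10.409
Arc 2: start y=0.000, vy=10.409 → t=2.082, apex=5.417, x_land=84.412, impact vy=-10.409
  bounce: vy ← 0.46·10.409 = 4.788
Arc 3: start y=0.000, vy=4.788 → t=0.958, apex=1.146, x_land=98.508, impact vy=-4.788
  bounce: vy ← 0.46·4.788 = 2.202
Arc 4: start y=0.000, vy=2.202 → t=0.440, apex=0.243, x_land=104.992, impact vy=-2.202
  bounce: vy ← 0.46·2.202 = 1.013
Arc 5: start y=0.000, vy=1.013 → t=0.203, apex=0.051, x_land=107.975, impact vy=-1.013
  bounce: vy ← 0.46·1.013 = 0.466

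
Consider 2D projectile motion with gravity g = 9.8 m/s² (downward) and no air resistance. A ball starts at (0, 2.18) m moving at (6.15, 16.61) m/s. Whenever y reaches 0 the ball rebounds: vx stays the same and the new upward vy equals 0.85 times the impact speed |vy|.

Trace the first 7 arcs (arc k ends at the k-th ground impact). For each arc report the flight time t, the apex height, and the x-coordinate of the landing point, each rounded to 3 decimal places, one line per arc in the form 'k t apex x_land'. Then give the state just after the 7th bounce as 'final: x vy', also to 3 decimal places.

1 3.516 16.256 21.625
2 3.096 11.745 40.668
3 2.632 8.486 56.855
4 2.237 6.131 70.613
5 1.902 4.430 82.308
6 1.616 3.200 92.249
7 1.374 2.312 100.698
final: 100.698 5.722

Arc 1: start y=2.180, vy=16.610 → t=3.516, apex=16.256, x_land=21.625, impact vy=-17.850
  bounce: vy ← 0.85·17.850 = 15.172
Arc 2: start y=0.000, vy=15.172 → t=3.096, apex=11.745, x_land=40.668, impact vy=-15.172
  bounce: vy ← 0.85·15.172 = 12.897
Arc 3: start y=0.000, vy=12.897 → t=2.632, apex=8.486, x_land=56.855, impact vy=-12.897
  bounce: vy ← 0.85·12.897 = 10.962
Arc 4: start y=0.000, vy=10.962 → t=2.237, apex=6.131, x_land=70.613, impact vy=-10.962
  bounce: vy ← 0.85·10.962 = 9.318
Arc 5: start y=0.000, vy=9.318 → t=1.902, apex=4.430, x_land=82.308, impact vy=-9.318
  bounce: vy ← 0.85·9.318 = 7.920
Arc 6: start y=0.000, vy=7.920 → t=1.616, apex=3.200, x_land=92.249, impact vy=-7.920
  bounce: vy ← 0.85·7.920 = 6.732
Arc 7: start y=0.000, vy=6.732 → t=1.374, apex=2.312, x_land=100.698, impact vy=-6.732
  bounce: vy ← 0.85·6.732 = 5.722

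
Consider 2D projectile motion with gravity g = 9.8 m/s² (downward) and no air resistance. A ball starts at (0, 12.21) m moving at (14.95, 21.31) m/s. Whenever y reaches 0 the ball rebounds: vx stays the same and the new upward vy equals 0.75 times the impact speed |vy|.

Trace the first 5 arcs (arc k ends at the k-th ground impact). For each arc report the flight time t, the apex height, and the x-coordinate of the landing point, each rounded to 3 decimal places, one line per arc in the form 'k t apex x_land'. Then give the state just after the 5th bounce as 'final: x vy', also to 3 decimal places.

Arc 1: start y=12.210, vy=21.310 → t=4.862, apex=35.379, x_land=72.680, impact vy=-26.333
  bounce: vy ← 0.75·26.333 = 19.750
Arc 2: start y=0.000, vy=19.750 → t=4.031, apex=19.901, x_land=132.937, impact vy=-19.750
  bounce: vy ← 0.75·19.750 = 14.812
Arc 3: start y=0.000, vy=14.812 → t=3.023, apex=11.194, x_land=178.130, impact vy=-14.812
  bounce: vy ← 0.75·14.812 = 11.109
Arc 4: start y=0.000, vy=11.109 → t=2.267, apex=6.297, x_land=212.025, impact vy=-11.109
  bounce: vy ← 0.75·11.109 = 8.332
Arc 5: start y=0.000, vy=8.332 → t=1.700, apex=3.542, x_land=237.446, impact vy=-8.332
  bounce: vy ← 0.75·8.332 = 6.249

1 4.862 35.379 72.680
2 4.031 19.901 132.937
3 3.023 11.194 178.130
4 2.267 6.297 212.025
5 1.700 3.542 237.446
final: 237.446 6.249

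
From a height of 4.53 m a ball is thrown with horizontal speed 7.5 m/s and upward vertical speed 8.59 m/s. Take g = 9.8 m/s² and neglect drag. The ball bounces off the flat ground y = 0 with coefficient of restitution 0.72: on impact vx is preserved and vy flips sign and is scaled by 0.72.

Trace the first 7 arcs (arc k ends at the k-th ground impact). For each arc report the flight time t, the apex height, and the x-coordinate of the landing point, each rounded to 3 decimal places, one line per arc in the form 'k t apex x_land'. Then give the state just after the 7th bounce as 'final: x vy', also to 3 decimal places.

1 2.178 8.295 16.332
2 1.874 4.300 30.384
3 1.349 2.229 40.501
4 0.971 1.156 47.785
5 0.699 0.599 53.030
6 0.503 0.311 56.806
7 0.363 0.161 59.525
final: 59.525 1.279

Arc 1: start y=4.530, vy=8.590 → t=2.178, apex=8.295, x_land=16.332, impact vy=-12.751
  bounce: vy ← 0.72·12.751 = 9.180
Arc 2: start y=0.000, vy=9.180 → t=1.874, apex=4.300, x_land=30.384, impact vy=-9.180
  bounce: vy ← 0.72·9.180 = 6.610
Arc 3: start y=0.000, vy=6.610 → t=1.349, apex=2.229, x_land=40.501, impact vy=-6.610
  bounce: vy ← 0.72·6.610 = 4.759
Arc 4: start y=0.000, vy=4.759 → t=0.971, apex=1.156, x_land=47.785, impact vy=-4.759
  bounce: vy ← 0.72·4.759 = 3.427
Arc 5: start y=0.000, vy=3.427 → t=0.699, apex=0.599, x_land=53.030, impact vy=-3.427
  bounce: vy ← 0.72·3.427 = 2.467
Arc 6: start y=0.000, vy=2.467 → t=0.503, apex=0.311, x_land=56.806, impact vy=-2.467
  bounce: vy ← 0.72·2.467 = 1.776
Arc 7: start y=0.000, vy=1.776 → t=0.363, apex=0.161, x_land=59.525, impact vy=-1.776
  bounce: vy ← 0.72·1.776 = 1.279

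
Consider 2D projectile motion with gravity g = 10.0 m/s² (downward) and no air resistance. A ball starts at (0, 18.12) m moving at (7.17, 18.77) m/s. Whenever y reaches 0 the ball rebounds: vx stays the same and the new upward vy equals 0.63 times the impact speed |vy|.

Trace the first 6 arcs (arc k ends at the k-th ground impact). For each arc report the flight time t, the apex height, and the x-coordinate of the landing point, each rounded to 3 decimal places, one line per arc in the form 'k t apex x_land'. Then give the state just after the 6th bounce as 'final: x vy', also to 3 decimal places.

1 4.550 35.736 32.626
2 3.368 14.183 56.779
3 2.122 5.629 71.994
4 1.337 2.234 81.580
5 0.842 0.887 87.620
6 0.531 0.352 91.424
final: 91.424 1.672

Arc 1: start y=18.120, vy=18.770 → t=4.550, apex=35.736, x_land=32.626, impact vy=-26.734
  bounce: vy ← 0.63·26.734 = 16.842
Arc 2: start y=0.000, vy=16.842 → t=3.368, apex=14.183, x_land=56.779, impact vy=-16.842
  bounce: vy ← 0.63·16.842 = 10.611
Arc 3: start y=0.000, vy=10.611 → t=2.122, apex=5.629, x_land=71.994, impact vy=-10.611
  bounce: vy ← 0.63·10.611 = 6.685
Arc 4: start y=0.000, vy=6.685 → t=1.337, apex=2.234, x_land=81.580, impact vy=-6.685
  bounce: vy ← 0.63·6.685 = 4.211
Arc 5: start y=0.000, vy=4.211 → t=0.842, apex=0.887, x_land=87.620, impact vy=-4.211
  bounce: vy ← 0.63·4.211 = 2.653
Arc 6: start y=0.000, vy=2.653 → t=0.531, apex=0.352, x_land=91.424, impact vy=-2.653
  bounce: vy ← 0.63·2.653 = 1.672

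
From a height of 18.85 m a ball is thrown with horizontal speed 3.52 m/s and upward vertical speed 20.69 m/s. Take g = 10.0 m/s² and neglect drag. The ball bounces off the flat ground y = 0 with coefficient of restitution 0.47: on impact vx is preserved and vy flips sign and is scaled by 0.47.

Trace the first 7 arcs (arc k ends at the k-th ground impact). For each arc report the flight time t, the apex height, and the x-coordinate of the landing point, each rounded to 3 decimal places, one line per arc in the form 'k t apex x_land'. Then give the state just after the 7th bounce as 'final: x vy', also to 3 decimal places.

1 4.906 40.254 17.270
2 2.667 8.892 26.659
3 1.254 1.964 31.071
4 0.589 0.434 33.145
5 0.277 0.096 34.120
6 0.130 0.021 34.578
7 0.061 0.005 34.793
final: 34.793 0.144

Arc 1: start y=18.850, vy=20.690 → t=4.906, apex=40.254, x_land=17.270, impact vy=-28.374
  bounce: vy ← 0.47·28.374 = 13.336
Arc 2: start y=0.000, vy=13.336 → t=2.667, apex=8.892, x_land=26.659, impact vy=-13.336
  bounce: vy ← 0.47·13.336 = 6.268
Arc 3: start y=0.000, vy=6.268 → t=1.254, apex=1.964, x_land=31.071, impact vy=-6.268
  bounce: vy ← 0.47·6.268 = 2.946
Arc 4: start y=0.000, vy=2.946 → t=0.589, apex=0.434, x_land=33.145, impact vy=-2.946
  bounce: vy ← 0.47·2.946 = 1.385
Arc 5: start y=0.000, vy=1.385 → t=0.277, apex=0.096, x_land=34.120, impact vy=-1.385
  bounce: vy ← 0.47·1.385 = 0.651
Arc 6: start y=0.000, vy=0.651 → t=0.130, apex=0.021, x_land=34.578, impact vy=-0.651
  bounce: vy ← 0.47·0.651 = 0.306
Arc 7: start y=0.000, vy=0.306 → t=0.061, apex=0.005, x_land=34.793, impact vy=-0.306
  bounce: vy ← 0.47·0.306 = 0.144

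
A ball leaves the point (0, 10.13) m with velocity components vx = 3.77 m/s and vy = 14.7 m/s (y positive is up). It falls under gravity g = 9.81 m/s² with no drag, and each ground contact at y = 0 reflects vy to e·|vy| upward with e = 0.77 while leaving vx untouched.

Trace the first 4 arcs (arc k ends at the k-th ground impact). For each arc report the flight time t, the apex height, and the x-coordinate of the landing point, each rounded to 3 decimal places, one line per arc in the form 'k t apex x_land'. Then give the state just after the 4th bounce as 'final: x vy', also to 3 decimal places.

1 3.575 21.144 13.477
2 3.197 12.536 25.531
3 2.462 7.433 34.812
4 1.896 4.407 41.959
final: 41.959 7.160

Arc 1: start y=10.130, vy=14.700 → t=3.575, apex=21.144, x_land=13.477, impact vy=-20.368
  bounce: vy ← 0.77·20.368 = 15.683
Arc 2: start y=0.000, vy=15.683 → t=3.197, apex=12.536, x_land=25.531, impact vy=-15.683
  bounce: vy ← 0.77·15.683 = 12.076
Arc 3: start y=0.000, vy=12.076 → t=2.462, apex=7.433, x_land=34.812, impact vy=-12.076
  bounce: vy ← 0.77·12.076 = 9.298
Arc 4: start y=0.000, vy=9.298 → t=1.896, apex=4.407, x_land=41.959, impact vy=-9.298
  bounce: vy ← 0.77·9.298 = 7.160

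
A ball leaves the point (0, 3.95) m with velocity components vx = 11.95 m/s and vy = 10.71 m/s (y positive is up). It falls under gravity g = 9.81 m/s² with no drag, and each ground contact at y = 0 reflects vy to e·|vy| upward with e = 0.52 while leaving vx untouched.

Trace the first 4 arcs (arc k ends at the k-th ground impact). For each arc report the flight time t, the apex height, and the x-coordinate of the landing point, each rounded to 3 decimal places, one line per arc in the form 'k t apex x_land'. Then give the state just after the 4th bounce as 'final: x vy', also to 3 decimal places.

Arc 1: start y=3.950, vy=10.710 → t=2.505, apex=9.796, x_land=29.934, impact vy=-13.864
  bounce: vy ← 0.52·13.864 = 7.209
Arc 2: start y=0.000, vy=7.209 → t=1.470, apex=2.649, x_land=47.498, impact vy=-7.209
  bounce: vy ← 0.52·7.209 = 3.749
Arc 3: start y=0.000, vy=3.749 → t=0.764, apex=0.716, x_land=56.631, impact vy=-3.749
  bounce: vy ← 0.52·3.749 = 1.949
Arc 4: start y=0.000, vy=1.949 → t=0.397, apex=0.194, x_land=61.380, impact vy=-1.949
  bounce: vy ← 0.52·1.949 = 1.014

1 2.505 9.796 29.934
2 1.470 2.649 47.498
3 0.764 0.716 56.631
4 0.397 0.194 61.380
final: 61.380 1.014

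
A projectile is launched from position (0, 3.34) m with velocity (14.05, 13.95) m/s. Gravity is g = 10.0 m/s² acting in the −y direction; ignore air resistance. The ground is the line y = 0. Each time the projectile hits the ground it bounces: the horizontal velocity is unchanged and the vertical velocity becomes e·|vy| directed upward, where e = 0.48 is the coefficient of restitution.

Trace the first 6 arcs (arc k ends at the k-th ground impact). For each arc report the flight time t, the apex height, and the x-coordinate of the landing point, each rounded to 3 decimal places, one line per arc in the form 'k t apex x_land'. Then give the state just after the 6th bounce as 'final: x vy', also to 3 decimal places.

Arc 1: start y=3.340, vy=13.950 → t=3.012, apex=13.070, x_land=42.316, impact vy=-16.168
  bounce: vy ← 0.48·16.168 = 7.761
Arc 2: start y=0.000, vy=7.761 → t=1.552, apex=3.011, x_land=64.123, impact vy=-7.761
  bounce: vy ← 0.48·7.761 = 3.725
Arc 3: start y=0.000, vy=3.725 → t=0.745, apex=0.694, x_land=74.591, impact vy=-3.725
  bounce: vy ← 0.48·3.725 = 1.788
Arc 4: start y=0.000, vy=1.788 → t=0.358, apex=0.160, x_land=79.615, impact vy=-1.788
  bounce: vy ← 0.48·1.788 = 0.858
Arc 5: start y=0.000, vy=0.858 → t=0.172, apex=0.037, x_land=82.027, impact vy=-0.858
  bounce: vy ← 0.48·0.858 = 0.412
Arc 6: start y=0.000, vy=0.412 → t=0.082, apex=0.008, x_land=83.184, impact vy=-0.412
  bounce: vy ← 0.48·0.412 = 0.198

1 3.012 13.070 42.316
2 1.552 3.011 64.123
3 0.745 0.694 74.591
4 0.358 0.160 79.615
5 0.172 0.037 82.027
6 0.082 0.008 83.184
final: 83.184 0.198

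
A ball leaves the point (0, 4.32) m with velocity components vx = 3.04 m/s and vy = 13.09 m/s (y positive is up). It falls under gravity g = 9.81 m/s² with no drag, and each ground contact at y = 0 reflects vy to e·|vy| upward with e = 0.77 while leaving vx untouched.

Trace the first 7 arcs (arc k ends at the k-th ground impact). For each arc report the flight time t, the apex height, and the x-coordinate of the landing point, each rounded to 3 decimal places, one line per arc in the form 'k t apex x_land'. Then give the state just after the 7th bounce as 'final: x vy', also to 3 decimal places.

Arc 1: start y=4.320, vy=13.090 → t=2.966, apex=13.053, x_land=9.016, impact vy=-16.003
  bounce: vy ← 0.77·16.003 = 12.323
Arc 2: start y=0.000, vy=12.323 → t=2.512, apex=7.739, x_land=16.653, impact vy=-12.323
  bounce: vy ← 0.77·12.323 = 9.488
Arc 3: start y=0.000, vy=9.488 → t=1.934, apex=4.589, x_land=22.534, impact vy=-9.488
  bounce: vy ← 0.77·9.488 = 7.306
Arc 4: start y=0.000, vy=7.306 → t=1.490, apex=2.721, x_land=27.062, impact vy=-7.306
  bounce: vy ← 0.77·7.306 = 5.626
Arc 5: start y=0.000, vy=5.626 → t=1.147, apex=1.613, x_land=30.548, impact vy=-5.626
  bounce: vy ← 0.77·5.626 = 4.332
Arc 6: start y=0.000, vy=4.332 → t=0.883, apex=0.956, x_land=33.233, impact vy=-4.332
  bounce: vy ← 0.77·4.332 = 3.335
Arc 7: start y=0.000, vy=3.335 → t=0.680, apex=0.567, x_land=35.300, impact vy=-3.335
  bounce: vy ← 0.77·3.335 = 2.568

1 2.966 13.053 9.016
2 2.512 7.739 16.653
3 1.934 4.589 22.534
4 1.490 2.721 27.062
5 1.147 1.613 30.548
6 0.883 0.956 33.233
7 0.680 0.567 35.300
final: 35.300 2.568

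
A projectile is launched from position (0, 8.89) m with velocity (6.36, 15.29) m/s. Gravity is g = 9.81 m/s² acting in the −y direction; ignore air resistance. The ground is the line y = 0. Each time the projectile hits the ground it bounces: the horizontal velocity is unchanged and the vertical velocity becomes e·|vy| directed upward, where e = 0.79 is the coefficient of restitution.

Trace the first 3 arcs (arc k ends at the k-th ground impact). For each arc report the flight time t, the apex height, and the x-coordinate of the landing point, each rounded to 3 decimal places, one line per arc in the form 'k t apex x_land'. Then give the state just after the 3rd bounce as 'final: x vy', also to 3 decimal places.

Arc 1: start y=8.890, vy=15.290 → t=3.618, apex=20.806, x_land=23.011, impact vy=-20.204
  bounce: vy ← 0.79·20.204 = 15.961
Arc 2: start y=0.000, vy=15.961 → t=3.254, apex=12.985, x_land=43.707, impact vy=-15.961
  bounce: vy ← 0.79·15.961 = 12.609
Arc 3: start y=0.000, vy=12.609 → t=2.571, apex=8.104, x_land=60.057, impact vy=-12.609
  bounce: vy ← 0.79·12.609 = 9.961

1 3.618 20.806 23.011
2 3.254 12.985 43.707
3 2.571 8.104 60.057
final: 60.057 9.961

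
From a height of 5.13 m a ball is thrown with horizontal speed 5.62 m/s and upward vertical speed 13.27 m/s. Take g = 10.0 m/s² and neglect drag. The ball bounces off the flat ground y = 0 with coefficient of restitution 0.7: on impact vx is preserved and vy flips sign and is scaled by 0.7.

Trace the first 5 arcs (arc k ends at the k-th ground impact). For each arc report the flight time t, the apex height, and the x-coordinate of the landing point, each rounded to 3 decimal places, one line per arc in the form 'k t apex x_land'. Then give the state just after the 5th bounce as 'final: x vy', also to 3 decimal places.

1 2.996 13.935 16.840
2 2.337 6.828 29.975
3 1.636 3.346 39.169
4 1.145 1.639 45.605
5 0.802 0.803 50.111
final: 50.111 2.806

Arc 1: start y=5.130, vy=13.270 → t=2.996, apex=13.935, x_land=16.840, impact vy=-16.694
  bounce: vy ← 0.7·16.694 = 11.686
Arc 2: start y=0.000, vy=11.686 → t=2.337, apex=6.828, x_land=29.975, impact vy=-11.686
  bounce: vy ← 0.7·11.686 = 8.180
Arc 3: start y=0.000, vy=8.180 → t=1.636, apex=3.346, x_land=39.169, impact vy=-8.180
  bounce: vy ← 0.7·8.180 = 5.726
Arc 4: start y=0.000, vy=5.726 → t=1.145, apex=1.639, x_land=45.605, impact vy=-5.726
  bounce: vy ← 0.7·5.726 = 4.008
Arc 5: start y=0.000, vy=4.008 → t=0.802, apex=0.803, x_land=50.111, impact vy=-4.008
  bounce: vy ← 0.7·4.008 = 2.806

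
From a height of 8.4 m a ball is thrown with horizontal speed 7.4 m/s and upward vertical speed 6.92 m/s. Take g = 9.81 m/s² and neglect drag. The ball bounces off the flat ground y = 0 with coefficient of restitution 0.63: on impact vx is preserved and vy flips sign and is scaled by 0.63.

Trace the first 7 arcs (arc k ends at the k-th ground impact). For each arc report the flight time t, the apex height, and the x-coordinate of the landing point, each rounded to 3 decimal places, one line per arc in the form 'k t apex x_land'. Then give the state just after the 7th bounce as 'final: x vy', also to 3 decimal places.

1 2.192 10.841 16.221
2 1.873 4.303 30.083
3 1.180 1.708 38.815
4 0.743 0.678 44.317
5 0.468 0.269 47.783
6 0.295 0.107 49.967
7 0.186 0.042 51.342
final: 51.342 0.574

Arc 1: start y=8.400, vy=6.920 → t=2.192, apex=10.841, x_land=16.221, impact vy=-14.584
  bounce: vy ← 0.63·14.584 = 9.188
Arc 2: start y=0.000, vy=9.188 → t=1.873, apex=4.303, x_land=30.083, impact vy=-9.188
  bounce: vy ← 0.63·9.188 = 5.788
Arc 3: start y=0.000, vy=5.788 → t=1.180, apex=1.708, x_land=38.815, impact vy=-5.788
  bounce: vy ← 0.63·5.788 = 3.647
Arc 4: start y=0.000, vy=3.647 → t=0.743, apex=0.678, x_land=44.317, impact vy=-3.647
  bounce: vy ← 0.63·3.647 = 2.297
Arc 5: start y=0.000, vy=2.297 → t=0.468, apex=0.269, x_land=47.783, impact vy=-2.297
  bounce: vy ← 0.63·2.297 = 1.447
Arc 6: start y=0.000, vy=1.447 → t=0.295, apex=0.107, x_land=49.967, impact vy=-1.447
  bounce: vy ← 0.63·1.447 = 0.912
Arc 7: start y=0.000, vy=0.912 → t=0.186, apex=0.042, x_land=51.342, impact vy=-0.912
  bounce: vy ← 0.63·0.912 = 0.574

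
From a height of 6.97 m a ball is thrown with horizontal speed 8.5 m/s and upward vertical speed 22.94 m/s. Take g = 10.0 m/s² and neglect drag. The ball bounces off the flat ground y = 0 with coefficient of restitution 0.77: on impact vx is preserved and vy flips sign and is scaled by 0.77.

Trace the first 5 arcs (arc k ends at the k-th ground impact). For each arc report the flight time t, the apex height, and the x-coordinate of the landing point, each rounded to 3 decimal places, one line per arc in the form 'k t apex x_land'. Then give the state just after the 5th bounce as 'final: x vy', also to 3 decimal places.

1 4.874 33.282 41.429
2 3.973 19.733 75.201
3 3.059 11.700 101.206
4 2.356 6.937 121.230
5 1.814 4.113 136.648
final: 136.648 6.984

Arc 1: start y=6.970, vy=22.940 → t=4.874, apex=33.282, x_land=41.429, impact vy=-25.800
  bounce: vy ← 0.77·25.800 = 19.866
Arc 2: start y=0.000, vy=19.866 → t=3.973, apex=19.733, x_land=75.201, impact vy=-19.866
  bounce: vy ← 0.77·19.866 = 15.297
Arc 3: start y=0.000, vy=15.297 → t=3.059, apex=11.700, x_land=101.206, impact vy=-15.297
  bounce: vy ← 0.77·15.297 = 11.779
Arc 4: start y=0.000, vy=11.779 → t=2.356, apex=6.937, x_land=121.230, impact vy=-11.779
  bounce: vy ← 0.77·11.779 = 9.070
Arc 5: start y=0.000, vy=9.070 → t=1.814, apex=4.113, x_land=136.648, impact vy=-9.070
  bounce: vy ← 0.77·9.070 = 6.984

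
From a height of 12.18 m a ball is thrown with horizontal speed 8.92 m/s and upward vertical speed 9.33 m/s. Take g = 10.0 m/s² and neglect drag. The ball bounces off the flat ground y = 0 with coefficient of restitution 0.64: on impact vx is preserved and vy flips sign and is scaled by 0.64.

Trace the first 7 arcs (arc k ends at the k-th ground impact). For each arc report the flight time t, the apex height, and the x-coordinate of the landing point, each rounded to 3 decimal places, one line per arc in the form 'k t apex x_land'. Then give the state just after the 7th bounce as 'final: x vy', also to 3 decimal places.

Arc 1: start y=12.180, vy=9.330 → t=2.751, apex=16.532, x_land=24.542, impact vy=-18.184
  bounce: vy ← 0.64·18.184 = 11.638
Arc 2: start y=0.000, vy=11.638 → t=2.328, apex=6.772, x_land=45.304, impact vy=-11.638
  bounce: vy ← 0.64·11.638 = 7.448
Arc 3: start y=0.000, vy=7.448 → t=1.490, apex=2.774, x_land=58.591, impact vy=-7.448
  bounce: vy ← 0.64·7.448 = 4.767
Arc 4: start y=0.000, vy=4.767 → t=0.953, apex=1.136, x_land=67.095, impact vy=-4.767
  bounce: vy ← 0.64·4.767 = 3.051
Arc 5: start y=0.000, vy=3.051 → t=0.610, apex=0.465, x_land=72.538, impact vy=-3.051
  bounce: vy ← 0.64·3.051 = 1.952
Arc 6: start y=0.000, vy=1.952 → t=0.390, apex=0.191, x_land=76.021, impact vy=-1.952
  bounce: vy ← 0.64·1.952 = 1.250
Arc 7: start y=0.000, vy=1.250 → t=0.250, apex=0.078, x_land=78.250, impact vy=-1.250
  bounce: vy ← 0.64·1.250 = 0.800

1 2.751 16.532 24.542
2 2.328 6.772 45.304
3 1.490 2.774 58.591
4 0.953 1.136 67.095
5 0.610 0.465 72.538
6 0.390 0.191 76.021
7 0.250 0.078 78.250
final: 78.250 0.800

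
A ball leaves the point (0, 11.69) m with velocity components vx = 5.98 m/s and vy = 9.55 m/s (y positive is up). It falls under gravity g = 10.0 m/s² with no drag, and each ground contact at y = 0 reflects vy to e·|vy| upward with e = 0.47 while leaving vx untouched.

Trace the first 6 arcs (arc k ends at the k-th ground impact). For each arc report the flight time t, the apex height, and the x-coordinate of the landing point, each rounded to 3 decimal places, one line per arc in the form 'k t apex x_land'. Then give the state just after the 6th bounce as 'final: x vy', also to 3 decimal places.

1 2.758 16.250 16.492
2 1.695 3.590 26.625
3 0.796 0.793 31.388
4 0.374 0.175 33.627
5 0.176 0.039 34.679
6 0.083 0.009 35.173
final: 35.173 0.194

Arc 1: start y=11.690, vy=9.550 → t=2.758, apex=16.250, x_land=16.492, impact vy=-18.028
  bounce: vy ← 0.47·18.028 = 8.473
Arc 2: start y=0.000, vy=8.473 → t=1.695, apex=3.590, x_land=26.625, impact vy=-8.473
  bounce: vy ← 0.47·8.473 = 3.982
Arc 3: start y=0.000, vy=3.982 → t=0.796, apex=0.793, x_land=31.388, impact vy=-3.982
  bounce: vy ← 0.47·3.982 = 1.872
Arc 4: start y=0.000, vy=1.872 → t=0.374, apex=0.175, x_land=33.627, impact vy=-1.872
  bounce: vy ← 0.47·1.872 = 0.880
Arc 5: start y=0.000, vy=0.880 → t=0.176, apex=0.039, x_land=34.679, impact vy=-0.880
  bounce: vy ← 0.47·0.880 = 0.413
Arc 6: start y=0.000, vy=0.413 → t=0.083, apex=0.009, x_land=35.173, impact vy=-0.413
  bounce: vy ← 0.47·0.413 = 0.194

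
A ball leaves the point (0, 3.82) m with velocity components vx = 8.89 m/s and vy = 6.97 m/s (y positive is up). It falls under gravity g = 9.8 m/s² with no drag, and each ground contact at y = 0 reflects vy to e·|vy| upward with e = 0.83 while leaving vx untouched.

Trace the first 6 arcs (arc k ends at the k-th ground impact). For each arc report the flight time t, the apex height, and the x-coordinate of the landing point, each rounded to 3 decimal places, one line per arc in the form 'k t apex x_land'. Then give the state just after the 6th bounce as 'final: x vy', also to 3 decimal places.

1 1.845 6.299 16.402
2 1.882 4.339 33.133
3 1.562 2.989 47.021
4 1.297 2.059 58.547
5 1.076 1.419 68.114
6 0.893 0.977 76.054
final: 76.054 3.633

Arc 1: start y=3.820, vy=6.970 → t=1.845, apex=6.299, x_land=16.402, impact vy=-11.111
  bounce: vy ← 0.83·11.111 = 9.222
Arc 2: start y=0.000, vy=9.222 → t=1.882, apex=4.339, x_land=33.133, impact vy=-9.222
  bounce: vy ← 0.83·9.222 = 7.654
Arc 3: start y=0.000, vy=7.654 → t=1.562, apex=2.989, x_land=47.021, impact vy=-7.654
  bounce: vy ← 0.83·7.654 = 6.353
Arc 4: start y=0.000, vy=6.353 → t=1.297, apex=2.059, x_land=58.547, impact vy=-6.353
  bounce: vy ← 0.83·6.353 = 5.273
Arc 5: start y=0.000, vy=5.273 → t=1.076, apex=1.419, x_land=68.114, impact vy=-5.273
  bounce: vy ← 0.83·5.273 = 4.377
Arc 6: start y=0.000, vy=4.377 → t=0.893, apex=0.977, x_land=76.054, impact vy=-4.377
  bounce: vy ← 0.83·4.377 = 3.633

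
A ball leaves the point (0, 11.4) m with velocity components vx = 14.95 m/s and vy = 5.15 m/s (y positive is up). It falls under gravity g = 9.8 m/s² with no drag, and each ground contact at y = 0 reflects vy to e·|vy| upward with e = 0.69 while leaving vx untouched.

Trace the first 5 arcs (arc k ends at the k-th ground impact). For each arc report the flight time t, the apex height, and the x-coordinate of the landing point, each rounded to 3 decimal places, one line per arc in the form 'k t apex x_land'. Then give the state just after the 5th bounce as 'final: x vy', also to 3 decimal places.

Arc 1: start y=11.400, vy=5.150 → t=2.139, apex=12.753, x_land=31.975, impact vy=-15.810
  bounce: vy ← 0.69·15.810 = 10.909
Arc 2: start y=0.000, vy=10.909 → t=2.226, apex=6.072, x_land=65.259, impact vy=-10.909
  bounce: vy ← 0.69·10.909 = 7.527
Arc 3: start y=0.000, vy=7.527 → t=1.536, apex=2.891, x_land=88.224, impact vy=-7.527
  bounce: vy ← 0.69·7.527 = 5.194
Arc 4: start y=0.000, vy=5.194 → t=1.060, apex=1.376, x_land=104.071, impact vy=-5.194
  bounce: vy ← 0.69·5.194 = 3.584
Arc 5: start y=0.000, vy=3.584 → t=0.731, apex=0.655, x_land=115.005, impact vy=-3.584
  bounce: vy ← 0.69·3.584 = 2.473

1 2.139 12.753 31.975
2 2.226 6.072 65.259
3 1.536 2.891 88.224
4 1.060 1.376 104.071
5 0.731 0.655 115.005
final: 115.005 2.473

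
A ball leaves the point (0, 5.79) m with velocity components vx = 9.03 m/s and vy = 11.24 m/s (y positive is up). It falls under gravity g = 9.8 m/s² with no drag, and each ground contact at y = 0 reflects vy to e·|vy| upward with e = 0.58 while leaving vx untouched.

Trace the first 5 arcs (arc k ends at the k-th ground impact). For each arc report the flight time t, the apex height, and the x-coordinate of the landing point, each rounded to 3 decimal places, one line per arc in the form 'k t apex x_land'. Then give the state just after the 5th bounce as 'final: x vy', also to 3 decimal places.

Arc 1: start y=5.790, vy=11.240 → t=2.727, apex=12.236, x_land=24.626, impact vy=-15.486
  bounce: vy ← 0.58·15.486 = 8.982
Arc 2: start y=0.000, vy=8.982 → t=1.833, apex=4.116, x_land=41.179, impact vy=-8.982
  bounce: vy ← 0.58·8.982 = 5.210
Arc 3: start y=0.000, vy=5.210 → t=1.063, apex=1.385, x_land=50.779, impact vy=-5.210
  bounce: vy ← 0.58·5.210 = 3.022
Arc 4: start y=0.000, vy=3.022 → t=0.617, apex=0.466, x_land=56.347, impact vy=-3.022
  bounce: vy ← 0.58·3.022 = 1.752
Arc 5: start y=0.000, vy=1.752 → t=0.358, apex=0.157, x_land=59.577, impact vy=-1.752
  bounce: vy ← 0.58·1.752 = 1.016

1 2.727 12.236 24.626
2 1.833 4.116 41.179
3 1.063 1.385 50.779
4 0.617 0.466 56.347
5 0.358 0.157 59.577
final: 59.577 1.016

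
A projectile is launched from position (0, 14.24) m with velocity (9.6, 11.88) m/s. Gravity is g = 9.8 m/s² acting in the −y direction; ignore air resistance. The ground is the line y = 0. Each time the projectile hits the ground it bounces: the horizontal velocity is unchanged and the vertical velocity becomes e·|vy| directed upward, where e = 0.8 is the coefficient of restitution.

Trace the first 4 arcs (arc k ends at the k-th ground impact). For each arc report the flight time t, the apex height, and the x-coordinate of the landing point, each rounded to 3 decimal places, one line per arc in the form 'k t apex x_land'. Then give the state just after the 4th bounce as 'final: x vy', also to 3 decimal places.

Arc 1: start y=14.240, vy=11.880 → t=3.304, apex=21.441, x_land=31.719, impact vy=-20.500
  bounce: vy ← 0.8·20.500 = 16.400
Arc 2: start y=0.000, vy=16.400 → t=3.347, apex=13.722, x_land=63.849, impact vy=-16.400
  bounce: vy ← 0.8·16.400 = 13.120
Arc 3: start y=0.000, vy=13.120 → t=2.678, apex=8.782, x_land=89.553, impact vy=-13.120
  bounce: vy ← 0.8·13.120 = 10.496
Arc 4: start y=0.000, vy=10.496 → t=2.142, apex=5.621, x_land=110.117, impact vy=-10.496
  bounce: vy ← 0.8·10.496 = 8.397

1 3.304 21.441 31.719
2 3.347 13.722 63.849
3 2.678 8.782 89.553
4 2.142 5.621 110.117
final: 110.117 8.397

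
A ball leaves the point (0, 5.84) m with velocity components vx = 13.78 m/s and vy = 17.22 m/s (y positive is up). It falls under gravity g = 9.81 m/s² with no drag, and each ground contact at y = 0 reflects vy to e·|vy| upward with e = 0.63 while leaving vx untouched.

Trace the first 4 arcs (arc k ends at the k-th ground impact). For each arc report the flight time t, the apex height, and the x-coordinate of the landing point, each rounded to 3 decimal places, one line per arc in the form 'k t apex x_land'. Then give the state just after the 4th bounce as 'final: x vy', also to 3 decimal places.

1 3.822 20.954 52.670
2 2.604 8.316 88.556
3 1.641 3.301 111.165
4 1.034 1.310 125.408
final: 125.408 3.194

Arc 1: start y=5.840, vy=17.220 → t=3.822, apex=20.954, x_land=52.670, impact vy=-20.276
  bounce: vy ← 0.63·20.276 = 12.774
Arc 2: start y=0.000, vy=12.774 → t=2.604, apex=8.316, x_land=88.556, impact vy=-12.774
  bounce: vy ← 0.63·12.774 = 8.047
Arc 3: start y=0.000, vy=8.047 → t=1.641, apex=3.301, x_land=111.165, impact vy=-8.047
  bounce: vy ← 0.63·8.047 = 5.070
Arc 4: start y=0.000, vy=5.070 → t=1.034, apex=1.310, x_land=125.408, impact vy=-5.070
  bounce: vy ← 0.63·5.070 = 3.194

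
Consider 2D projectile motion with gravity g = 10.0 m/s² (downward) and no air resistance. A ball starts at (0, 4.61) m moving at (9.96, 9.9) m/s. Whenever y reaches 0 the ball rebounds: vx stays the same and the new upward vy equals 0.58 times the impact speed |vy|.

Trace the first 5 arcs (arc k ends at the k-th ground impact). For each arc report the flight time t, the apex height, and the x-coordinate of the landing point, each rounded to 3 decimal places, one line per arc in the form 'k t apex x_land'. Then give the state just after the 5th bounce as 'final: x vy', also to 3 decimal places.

Arc 1: start y=4.610, vy=9.900 → t=2.369, apex=9.511, x_land=23.597, impact vy=-13.792
  bounce: vy ← 0.58·13.792 = 7.999
Arc 2: start y=0.000, vy=7.999 → t=1.600, apex=3.199, x_land=39.531, impact vy=-7.999
  bounce: vy ← 0.58·7.999 = 4.640
Arc 3: start y=0.000, vy=4.640 → t=0.928, apex=1.076, x_land=48.773, impact vy=-4.640
  bounce: vy ← 0.58·4.640 = 2.691
Arc 4: start y=0.000, vy=2.691 → t=0.538, apex=0.362, x_land=54.133, impact vy=-2.691
  bounce: vy ← 0.58·2.691 = 1.561
Arc 5: start y=0.000, vy=1.561 → t=0.312, apex=0.122, x_land=57.242, impact vy=-1.561
  bounce: vy ← 0.58·1.561 = 0.905

1 2.369 9.511 23.597
2 1.600 3.199 39.531
3 0.928 1.076 48.773
4 0.538 0.362 54.133
5 0.312 0.122 57.242
final: 57.242 0.905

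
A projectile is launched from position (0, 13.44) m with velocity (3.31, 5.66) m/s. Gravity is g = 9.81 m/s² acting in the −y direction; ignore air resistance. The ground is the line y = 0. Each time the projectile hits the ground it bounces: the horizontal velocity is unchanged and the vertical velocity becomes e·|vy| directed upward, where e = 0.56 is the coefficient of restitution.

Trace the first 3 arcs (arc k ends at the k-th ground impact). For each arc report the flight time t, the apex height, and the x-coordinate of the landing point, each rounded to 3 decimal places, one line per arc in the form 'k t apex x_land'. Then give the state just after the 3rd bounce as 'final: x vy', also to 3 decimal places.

1 2.330 15.073 7.712
2 1.963 4.727 14.211
3 1.099 1.482 17.850
final: 17.850 3.020

Arc 1: start y=13.440, vy=5.660 → t=2.330, apex=15.073, x_land=7.712, impact vy=-17.197
  bounce: vy ← 0.56·17.197 = 9.630
Arc 2: start y=0.000, vy=9.630 → t=1.963, apex=4.727, x_land=14.211, impact vy=-9.630
  bounce: vy ← 0.56·9.630 = 5.393
Arc 3: start y=0.000, vy=5.393 → t=1.099, apex=1.482, x_land=17.850, impact vy=-5.393
  bounce: vy ← 0.56·5.393 = 3.020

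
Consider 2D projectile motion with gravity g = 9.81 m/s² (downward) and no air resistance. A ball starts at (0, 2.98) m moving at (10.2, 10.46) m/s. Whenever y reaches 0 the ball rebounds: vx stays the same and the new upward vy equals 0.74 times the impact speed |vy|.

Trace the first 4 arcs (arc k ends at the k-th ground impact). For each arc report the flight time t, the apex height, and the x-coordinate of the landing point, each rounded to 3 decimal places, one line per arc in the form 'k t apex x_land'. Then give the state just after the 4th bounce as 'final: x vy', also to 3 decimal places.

1 2.387 8.557 24.348
2 1.955 4.686 44.286
3 1.447 2.566 59.041
4 1.070 1.405 69.959
final: 69.959 3.885

Arc 1: start y=2.980, vy=10.460 → t=2.387, apex=8.557, x_land=24.348, impact vy=-12.957
  bounce: vy ← 0.74·12.957 = 9.588
Arc 2: start y=0.000, vy=9.588 → t=1.955, apex=4.686, x_land=44.286, impact vy=-9.588
  bounce: vy ← 0.74·9.588 = 7.095
Arc 3: start y=0.000, vy=7.095 → t=1.447, apex=2.566, x_land=59.041, impact vy=-7.095
  bounce: vy ← 0.74·7.095 = 5.250
Arc 4: start y=0.000, vy=5.250 → t=1.070, apex=1.405, x_land=69.959, impact vy=-5.250
  bounce: vy ← 0.74·5.250 = 3.885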